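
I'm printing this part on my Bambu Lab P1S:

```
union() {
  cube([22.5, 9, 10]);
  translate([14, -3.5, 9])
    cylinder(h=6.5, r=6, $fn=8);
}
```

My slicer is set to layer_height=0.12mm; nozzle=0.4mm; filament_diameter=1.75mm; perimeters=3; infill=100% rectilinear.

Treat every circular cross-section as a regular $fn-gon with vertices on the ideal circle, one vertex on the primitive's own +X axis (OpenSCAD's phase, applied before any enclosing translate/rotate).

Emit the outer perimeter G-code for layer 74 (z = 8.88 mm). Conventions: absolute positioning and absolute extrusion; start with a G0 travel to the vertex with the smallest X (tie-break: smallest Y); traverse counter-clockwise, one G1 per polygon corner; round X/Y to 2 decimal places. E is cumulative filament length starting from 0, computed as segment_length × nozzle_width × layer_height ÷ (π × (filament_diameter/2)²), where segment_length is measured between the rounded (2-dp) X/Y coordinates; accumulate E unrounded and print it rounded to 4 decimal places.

G0 X0.00 Y0.00 Z8.88
G1 X22.50 Y0.00 E0.4490
G1 X22.50 Y9.00 E0.6286
G1 X0.00 Y9.00 E1.0776
G1 X0.00 Y0.00 E1.2572

At z = 8.88 mm: the cube (footprint 22.5×9) is included at this height; the cylinder at (14, -3.5) is absent (z outside [9, 15.5]); Combining (union): only the 22.5×9 cube is present, so the union is just that shape — 1 connected region. The outline is a single polygon with 4 vertices. Extrusion per mm of travel: 0.4 × 0.12 / (π × 0.875²) = 0.019956. Accumulating E over each segment gives final E = 1.2572.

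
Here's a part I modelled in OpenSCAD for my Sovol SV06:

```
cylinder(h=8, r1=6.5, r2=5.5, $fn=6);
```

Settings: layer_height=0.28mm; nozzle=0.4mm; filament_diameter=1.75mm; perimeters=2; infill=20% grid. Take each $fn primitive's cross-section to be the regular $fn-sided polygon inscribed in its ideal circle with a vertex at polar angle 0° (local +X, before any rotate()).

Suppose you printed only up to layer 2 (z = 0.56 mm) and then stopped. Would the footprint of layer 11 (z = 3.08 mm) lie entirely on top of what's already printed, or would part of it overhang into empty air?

Compare the two slices. At z = 0.56: the cone: at t=0.070 of its height the radius interpolates to r₁+(r₂−r₁)t = 6.430, giving a regular 6-gon of that circumradius (area = (6/2)·6.430²·sin(360°/6) = 107.42 mm²). At z = 3.08: the cone (r1=6.5→r2=5.5) has section circumradius 6.115 here — a regular 6-gon (area = (6/2)·6.115²·sin(360°/6) = 97.15 mm²). Checking containment: the cross-section at z = 3.08 is a subset of the cross-section at z = 0.56.

entirely on top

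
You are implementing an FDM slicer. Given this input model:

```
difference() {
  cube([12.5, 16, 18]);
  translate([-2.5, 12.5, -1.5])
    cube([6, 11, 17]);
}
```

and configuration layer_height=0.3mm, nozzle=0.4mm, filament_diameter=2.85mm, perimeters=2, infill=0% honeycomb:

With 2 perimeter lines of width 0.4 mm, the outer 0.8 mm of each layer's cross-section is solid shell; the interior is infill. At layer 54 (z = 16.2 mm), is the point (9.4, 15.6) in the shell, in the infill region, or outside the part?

shell

At z = 16.2 mm: the cube is present — its section is the full 12.5×16 rectangle; the cube at (-2.5, 12.5) is absent (z outside [-1.5, 15.5]); Subtracting the remaining from the first: none of the subtracted shapes is present at this height, so the 12.5×16 cube is unchanged — 1 connected region. Overall, the cross-section is a single solid region. The nearest boundary edge runs (12.50, 16.00)→(0.00, 16.00); distance from the point to it = 0.40 mm. The point is inside the cross-section, 0.40 mm from the nearest boundary — within the 0.8 mm shell band (2 × 0.4).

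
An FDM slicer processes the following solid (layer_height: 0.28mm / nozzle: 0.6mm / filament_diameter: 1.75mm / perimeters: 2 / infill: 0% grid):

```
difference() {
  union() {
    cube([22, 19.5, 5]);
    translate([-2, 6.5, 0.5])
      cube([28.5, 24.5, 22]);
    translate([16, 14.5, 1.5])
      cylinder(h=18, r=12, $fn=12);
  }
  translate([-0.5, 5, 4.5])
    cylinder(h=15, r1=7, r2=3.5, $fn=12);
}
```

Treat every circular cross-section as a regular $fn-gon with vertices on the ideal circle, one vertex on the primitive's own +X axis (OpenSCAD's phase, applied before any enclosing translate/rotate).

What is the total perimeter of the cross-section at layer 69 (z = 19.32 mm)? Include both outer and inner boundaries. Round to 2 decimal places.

108.02 mm

At z = 19.32 mm: the cube is absent (z outside [0, 5]); the cube at (-2, 6.5) is present — its section is the full 28.5×24.5 rectangle (perimeter 106.00 mm); the cylinder at (16, 14.5): section is a regular 12-gon, circumradius r=12 (perimeter = 2·12·12.000·sin(180°/12) = 74.54 mm); Taking the union: the regions partially overlap (shared area 379.53 mm²), so the edge portions inside another operand are dropped and the merged outline is re-measured after clipping — boundary = 108.80 mm; the cone at (-0.5, 5): at t=0.988 of its height the radius interpolates to r₁+(r₂−r₁)t = 3.542, giving a regular 12-gon of that circumradius (perimeter = 2·12·3.542·sin(180°/12) = 22.00 mm); Subtracting the remaining from the first: starting from that combined region, the cone at (-0.5, 5) partially overlaps it — only the 7.16 mm² overlap (of its 37.64 mm²) is removed, clipping the outline — boundary = 108.02 mm. Overall, the cross-section is a single solid region. Total boundary length (outer) = 108.02 mm.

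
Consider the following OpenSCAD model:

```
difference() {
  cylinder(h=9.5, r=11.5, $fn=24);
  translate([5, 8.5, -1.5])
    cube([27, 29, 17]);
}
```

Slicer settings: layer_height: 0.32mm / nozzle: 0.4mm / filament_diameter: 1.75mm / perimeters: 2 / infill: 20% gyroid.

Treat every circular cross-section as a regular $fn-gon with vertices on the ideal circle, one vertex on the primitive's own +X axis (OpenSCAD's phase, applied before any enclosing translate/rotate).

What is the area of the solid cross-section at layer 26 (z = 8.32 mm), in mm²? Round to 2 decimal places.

408.15 mm²

At z = 8.32 mm: the r=11.5 cylinder gives a regular 24-gon of circumradius 11.5 (constant along its height) (area = (24/2)·11.500²·sin(360°/24) = 410.75 mm²); the cube at (5, 8.5) (footprint 27×29) is included at this height (area 783.00 mm²); Subtracting the remaining from the first: starting from the r=11.5 cylinder (410.75 mm²), the 27×29 cube at (5, 8.5) partially overlaps it — only the 2.60 mm² overlap (of its 783.00 mm²) is removed, clipping the outline — area = 408.15 mm². Overall, the cross-section is a single solid region. Net area = 408.15 mm².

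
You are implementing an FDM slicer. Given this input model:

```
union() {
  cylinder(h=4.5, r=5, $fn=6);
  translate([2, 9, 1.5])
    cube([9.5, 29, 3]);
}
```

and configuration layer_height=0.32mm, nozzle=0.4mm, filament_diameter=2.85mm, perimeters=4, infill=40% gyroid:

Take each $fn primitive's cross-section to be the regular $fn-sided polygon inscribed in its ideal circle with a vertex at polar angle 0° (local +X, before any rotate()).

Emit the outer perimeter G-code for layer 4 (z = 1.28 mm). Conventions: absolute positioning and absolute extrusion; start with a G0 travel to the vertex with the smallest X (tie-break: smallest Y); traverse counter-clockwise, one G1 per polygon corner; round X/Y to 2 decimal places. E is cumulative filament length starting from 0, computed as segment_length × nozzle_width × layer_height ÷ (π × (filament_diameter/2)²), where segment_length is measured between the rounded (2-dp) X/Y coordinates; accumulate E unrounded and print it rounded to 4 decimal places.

G0 X-5.00 Y0.00 Z1.28
G1 X-2.50 Y-4.33 E0.1003
G1 X2.50 Y-4.33 E0.2006
G1 X5.00 Y0.00 E0.3010
G1 X2.50 Y4.33 E0.4013
G1 X-2.50 Y4.33 E0.5016
G1 X-5.00 Y0.00 E0.6019

At z = 1.28 mm: the cylinder: section is a regular 6-gon, circumradius r=5; the cube at (2, 9) does not reach this height (z outside [1.5, 4.5]); Combining (union): only the r=5 cylinder is present, so the union is just that shape — 1 connected region. The outline is a single polygon with 6 vertices. Extrusion per mm of travel: 0.4 × 0.32 / (π × 1.425²) = 0.020065. Accumulating E over each segment gives final E = 0.6019.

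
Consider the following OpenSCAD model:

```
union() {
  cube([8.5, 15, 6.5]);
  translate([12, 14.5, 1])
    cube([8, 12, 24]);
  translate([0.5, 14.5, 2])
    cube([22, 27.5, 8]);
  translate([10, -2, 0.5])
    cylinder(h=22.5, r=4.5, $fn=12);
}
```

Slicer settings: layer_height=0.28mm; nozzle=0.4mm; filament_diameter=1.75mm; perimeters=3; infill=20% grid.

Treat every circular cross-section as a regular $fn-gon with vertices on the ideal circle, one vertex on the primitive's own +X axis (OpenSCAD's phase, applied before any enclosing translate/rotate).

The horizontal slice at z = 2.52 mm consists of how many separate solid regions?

At z = 2.52 mm: the cube (footprint 8.5×15) is included at this height; the cube at (12, 14.5) (footprint 8×12) is included at this height; the cube at (0.5, 14.5) (footprint 22×27.5) is included at this height; the r=4.5 cylinder at (10, -2) contributes a regular 12-gon of circumradius 4.5; Taking the union: the regions partially overlap (shared area 103.27 mm²), so overlapping operands fuse into one piece — 1 connected region. The result has 1 disconnected region.

1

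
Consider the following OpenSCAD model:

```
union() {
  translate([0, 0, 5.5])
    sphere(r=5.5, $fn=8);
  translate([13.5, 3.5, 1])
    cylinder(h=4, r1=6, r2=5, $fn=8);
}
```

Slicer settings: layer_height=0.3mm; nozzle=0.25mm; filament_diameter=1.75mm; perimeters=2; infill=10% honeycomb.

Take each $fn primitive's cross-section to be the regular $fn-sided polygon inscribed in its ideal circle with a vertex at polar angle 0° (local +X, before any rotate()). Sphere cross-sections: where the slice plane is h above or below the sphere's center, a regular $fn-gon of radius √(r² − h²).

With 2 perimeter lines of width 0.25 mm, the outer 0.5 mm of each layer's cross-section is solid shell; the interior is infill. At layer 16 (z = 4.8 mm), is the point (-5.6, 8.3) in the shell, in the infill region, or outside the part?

At z = 4.8 mm: the r=5.5 sphere contributes a regular 8-gon of circumradius √(5.5²−0.7²) = 5.455; the cone at (13.5, 3.5) contributes a regular 8-gon of circumradius 5.050 (interpolated between r1=6 and r2=5 at t=0.950); Combining (union): the 2 present regions are separate (no shared area or edge), so areas and boundary lengths simply add and each stays a separate island — 2 connected regions. Overall, the cross-section has 2 separate islands. The nearest boundary edge runs (-3.86, 3.86)→(0.00, 5.46); distance from the point to it = 4.77 mm. The point is not inside any of the regions above, so it lies outside the cross-section (4.77 mm from the nearest boundary).

outside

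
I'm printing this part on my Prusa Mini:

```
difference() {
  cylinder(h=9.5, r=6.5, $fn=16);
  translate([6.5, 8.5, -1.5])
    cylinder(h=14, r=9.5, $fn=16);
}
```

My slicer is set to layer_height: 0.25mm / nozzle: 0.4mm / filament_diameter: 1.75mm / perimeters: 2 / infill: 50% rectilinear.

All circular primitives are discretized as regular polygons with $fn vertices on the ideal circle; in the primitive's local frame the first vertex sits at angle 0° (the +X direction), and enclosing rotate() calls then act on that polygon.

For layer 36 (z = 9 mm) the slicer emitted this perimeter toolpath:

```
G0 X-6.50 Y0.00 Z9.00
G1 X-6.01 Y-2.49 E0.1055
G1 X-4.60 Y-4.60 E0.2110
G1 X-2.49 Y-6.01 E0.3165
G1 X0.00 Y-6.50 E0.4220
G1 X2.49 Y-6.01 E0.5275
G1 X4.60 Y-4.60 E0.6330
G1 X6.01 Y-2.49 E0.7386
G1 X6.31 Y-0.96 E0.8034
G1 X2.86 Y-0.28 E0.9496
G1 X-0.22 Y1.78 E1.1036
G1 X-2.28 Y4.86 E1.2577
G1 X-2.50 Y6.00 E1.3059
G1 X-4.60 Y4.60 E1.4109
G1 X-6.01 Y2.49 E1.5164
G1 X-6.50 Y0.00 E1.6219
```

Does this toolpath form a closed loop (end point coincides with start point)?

yes

Start point (G0): (-6.50, 0.00). End point (last G1): the path returns to the start — closed.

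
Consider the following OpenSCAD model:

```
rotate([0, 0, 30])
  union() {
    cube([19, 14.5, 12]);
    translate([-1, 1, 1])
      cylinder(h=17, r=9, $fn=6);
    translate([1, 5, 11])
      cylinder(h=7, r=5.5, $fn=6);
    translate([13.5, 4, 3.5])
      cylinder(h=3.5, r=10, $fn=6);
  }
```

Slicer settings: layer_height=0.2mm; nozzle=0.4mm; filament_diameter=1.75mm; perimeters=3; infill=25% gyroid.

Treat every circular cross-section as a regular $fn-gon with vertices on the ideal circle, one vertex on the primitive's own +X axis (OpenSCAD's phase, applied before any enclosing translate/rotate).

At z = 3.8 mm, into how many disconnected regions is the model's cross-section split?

1

At z = 3.8 mm: the 19×14.5 cube contributes its full rectangle; the r=9 cylinder at (-1, 1) contributes a regular 6-gon of circumradius 9; the cylinder at (1, 5) does not reach this height (z outside [11, 18]); the cylinder at (13.5, 4): section is a regular 6-gon, circumradius r=10; Merging all regions: the regions partially overlap (shared area 223.40 mm²), so overlapping operands fuse into one piece — 1 connected region; (whole slice rotated 30° about Z — lengths, areas and connectivity unchanged). The result has 1 disconnected region.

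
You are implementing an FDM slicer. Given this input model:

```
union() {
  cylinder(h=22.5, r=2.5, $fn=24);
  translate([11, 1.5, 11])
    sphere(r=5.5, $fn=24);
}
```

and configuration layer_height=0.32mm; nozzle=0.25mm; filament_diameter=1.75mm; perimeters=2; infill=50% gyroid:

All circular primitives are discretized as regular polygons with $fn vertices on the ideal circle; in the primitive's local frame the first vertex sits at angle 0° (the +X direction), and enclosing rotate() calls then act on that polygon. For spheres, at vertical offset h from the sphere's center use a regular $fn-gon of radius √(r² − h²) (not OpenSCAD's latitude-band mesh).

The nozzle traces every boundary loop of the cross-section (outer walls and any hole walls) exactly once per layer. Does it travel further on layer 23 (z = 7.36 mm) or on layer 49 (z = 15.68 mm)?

Layer 23 (z = 7.36): the r=2.5 cylinder contributes a regular 24-gon of circumradius 2.5 (perimeter = 2·24·2.500·sin(180°/24) = 15.66 mm); the sphere at (11, 1.5): section is a regular 24-gon, circumradius = √(r²−h²) = √(5.5²−3.64²) = 4.123 (perimeter = 2·24·4.123·sin(180°/24) = 25.83 mm); Combining (union): the 2 present regions are separate (no shared area or edge), so areas and boundary lengths simply add and each stays a separate island — boundary = 41.50 mm. So its perimeter = 41.50 mm. Layer 49 (z = 15.68): the r=2.5 cylinder contributes a regular 24-gon of circumradius 2.5 (perimeter = 2·24·2.500·sin(180°/24) = 15.66 mm); the r=5.5 sphere at (11, 1.5) slices to a regular 24-gon of circumradius 2.889 (√(r²−h²) with h=4.68 from center) (perimeter = 2·24·2.889·sin(180°/24) = 18.10 mm); Taking the union: the 2 present regions are separate (no shared area or edge), so areas and boundary lengths simply add and each stays a separate island — boundary = 33.76 mm. So its perimeter = 33.76 mm. Layer 23 is larger (41.50 vs 33.76 mm).

layer 23 (z = 7.36 mm)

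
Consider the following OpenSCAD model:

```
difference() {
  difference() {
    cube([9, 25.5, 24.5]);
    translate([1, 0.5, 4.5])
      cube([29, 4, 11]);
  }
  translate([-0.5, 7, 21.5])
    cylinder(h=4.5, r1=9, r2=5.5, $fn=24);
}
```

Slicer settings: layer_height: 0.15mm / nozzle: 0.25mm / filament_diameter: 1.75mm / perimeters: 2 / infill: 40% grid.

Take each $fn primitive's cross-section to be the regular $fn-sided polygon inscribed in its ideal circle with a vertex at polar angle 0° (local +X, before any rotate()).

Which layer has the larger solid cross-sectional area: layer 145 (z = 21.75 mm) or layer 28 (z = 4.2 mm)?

layer 28 (z = 4.2 mm)

Layer 145 (z = 21.75): the cube (footprint 9×25.5) is included at this height (area 229.50 mm²); the cube at (1, 0.5) is not intersected at this z (z outside [4.5, 15.5]); After the difference (first − rest): none of the subtracted shapes is present at this height, so the 9×25.5 cube is unchanged — area = 229.50 mm²; the cone at (-0.5, 7) (r1=9→r2=5.5) has section circumradius 8.806 here — a regular 24-gon (area = (24/2)·8.806²·sin(360°/24) = 240.82 mm²); Taking the first minus the rest: starting from that combined region (229.50 mm²), the cone at (-0.5, 7) partially overlaps it — only the 106.23 mm² overlap (of its 240.82 mm²) is removed, clipping the outline — area = 123.27 mm². So its area = 123.27 mm². Layer 28 (z = 4.2): the 9×25.5 cube contributes its full rectangle (area 229.50 mm²); the cube at (1, 0.5) is not intersected at this z (z outside [4.5, 15.5]); After the difference (first − rest): none of the subtracted shapes is present at this height, so the 9×25.5 cube is unchanged — area = 229.50 mm²; the cone at (-0.5, 7) is not intersected at this z (z outside [21.5, 26]); Taking the first minus the rest: none of the subtracted shapes is present at this height, so that combined region is unchanged — area = 229.50 mm². So its area = 229.50 mm². Layer 28 is larger (229.50 vs 123.27 mm²).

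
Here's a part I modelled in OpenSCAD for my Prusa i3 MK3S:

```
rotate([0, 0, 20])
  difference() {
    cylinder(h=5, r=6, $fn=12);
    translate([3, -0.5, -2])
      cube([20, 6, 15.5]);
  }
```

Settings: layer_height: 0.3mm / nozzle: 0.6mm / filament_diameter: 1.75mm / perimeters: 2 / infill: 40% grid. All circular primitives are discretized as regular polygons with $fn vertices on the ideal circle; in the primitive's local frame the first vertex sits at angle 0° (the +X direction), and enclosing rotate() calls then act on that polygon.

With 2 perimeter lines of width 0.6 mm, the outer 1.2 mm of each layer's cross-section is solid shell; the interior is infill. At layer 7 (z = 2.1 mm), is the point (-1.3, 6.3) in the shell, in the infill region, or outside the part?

At z = 2.1 mm: the r=6 cylinder contributes a regular 12-gon of circumradius 6; the cube at (3, -0.5) (footprint 20×6) is included at this height; Taking the first minus the rest: starting from the r=6 cylinder, the 20×6 cube at (3, -0.5) partially overlaps it — only the 11.67 mm² overlap (of its 120.00 mm²) is removed, clipping the outline — 1 connected region; (rotated 20° about Z; rotation is an isometry so areas/perimeters/island counts are preserved). Overall, the cross-section is a single solid region. Undo the 20° rotation: the query point maps to (0.933, 6.365) in the un-rotated model frame. The nearest boundary edge runs (0.00, 6.00)→(3.00, 5.20); distance from the point to it = 0.59 mm. The point is not inside any of the regions above, so it lies outside the cross-section (0.59 mm from the nearest boundary).

outside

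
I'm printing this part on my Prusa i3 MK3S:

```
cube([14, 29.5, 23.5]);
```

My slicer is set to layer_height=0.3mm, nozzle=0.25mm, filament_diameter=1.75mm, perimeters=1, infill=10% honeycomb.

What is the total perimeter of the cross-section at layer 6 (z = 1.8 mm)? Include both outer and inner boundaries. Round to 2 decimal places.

At z = 1.8 mm: the cube is present — its section is the full 14×29.5 rectangle (perimeter 87.00 mm). Overall, the cross-section is a single solid region. Total boundary length (outer) = 87.00 mm.

87.00 mm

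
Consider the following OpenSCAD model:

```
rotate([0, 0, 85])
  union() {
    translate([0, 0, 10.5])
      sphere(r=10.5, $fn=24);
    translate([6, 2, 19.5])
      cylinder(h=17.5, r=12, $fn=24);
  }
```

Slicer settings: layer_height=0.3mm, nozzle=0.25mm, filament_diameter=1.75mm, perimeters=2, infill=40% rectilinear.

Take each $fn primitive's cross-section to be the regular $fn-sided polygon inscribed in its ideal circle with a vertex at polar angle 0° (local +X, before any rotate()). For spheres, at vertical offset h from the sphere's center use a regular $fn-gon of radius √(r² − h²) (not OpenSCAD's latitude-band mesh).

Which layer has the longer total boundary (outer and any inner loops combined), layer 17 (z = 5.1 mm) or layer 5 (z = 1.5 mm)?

layer 17 (z = 5.1 mm)

Layer 17 (z = 5.1): the r=10.5 sphere contributes a regular 24-gon of circumradius √(10.5²−5.4²) = 9.005 (perimeter = 2·24·9.005·sin(180°/24) = 56.42 mm); the cylinder at (6, 2) is absent (z outside [19.5, 37]); Combining (union): only the r=10.5 sphere is present, so the union is just that shape — boundary = 56.42 mm; (whole slice rotated 85° about Z — lengths, areas and connectivity unchanged). So its perimeter = 56.42 mm. Layer 5 (z = 1.5): the r=10.5 sphere slices to a regular 24-gon of circumradius 5.408 (√(r²−h²) with h=9 from center) (perimeter = 2·24·5.408·sin(180°/24) = 33.88 mm); the cylinder at (6, 2) is absent (z outside [19.5, 37]); Taking the union: only the r=10.5 sphere is present, so the union is just that shape — boundary = 33.88 mm; (rotated 85° about Z; rotation is an isometry so areas/perimeters/island counts are preserved). So its perimeter = 33.88 mm. Layer 17 is larger (56.42 vs 33.88 mm).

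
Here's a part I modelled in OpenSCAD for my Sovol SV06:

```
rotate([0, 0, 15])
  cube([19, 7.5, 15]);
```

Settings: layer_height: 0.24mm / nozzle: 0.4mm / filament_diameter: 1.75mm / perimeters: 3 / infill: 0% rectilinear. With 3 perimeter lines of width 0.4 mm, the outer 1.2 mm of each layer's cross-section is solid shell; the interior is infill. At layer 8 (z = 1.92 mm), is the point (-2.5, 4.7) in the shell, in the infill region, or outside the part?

outside

At z = 1.92 mm: the 19×7.5 cube contributes its full rectangle; (rotated 15° about Z; rotation is an isometry so areas/perimeters/island counts are preserved). Overall, the cross-section is a single solid region. Undo the 15° rotation: the query point maps to (-1.198, 5.187) in the un-rotated model frame. The nearest boundary edge runs (0.00, 7.50)→(0.00, 0.00); distance from the point to it = 1.20 mm. The point is not inside any of the regions above, so it lies outside the cross-section (1.20 mm from the nearest boundary).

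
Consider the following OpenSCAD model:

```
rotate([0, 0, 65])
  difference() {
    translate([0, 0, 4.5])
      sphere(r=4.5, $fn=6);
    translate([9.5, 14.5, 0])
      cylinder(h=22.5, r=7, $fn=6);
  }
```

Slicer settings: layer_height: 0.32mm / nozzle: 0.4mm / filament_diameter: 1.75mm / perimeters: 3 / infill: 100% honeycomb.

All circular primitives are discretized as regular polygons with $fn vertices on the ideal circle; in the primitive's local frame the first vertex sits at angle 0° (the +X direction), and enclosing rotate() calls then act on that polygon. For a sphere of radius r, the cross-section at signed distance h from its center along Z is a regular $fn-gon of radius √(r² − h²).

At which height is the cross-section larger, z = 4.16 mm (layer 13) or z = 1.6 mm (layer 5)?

Layer 13 (z = 4.16): the r=4.5 sphere slices to a regular 6-gon of circumradius 4.487 (√(r²−h²) with h=0.34 from center) (area = (6/2)·4.487²·sin(360°/6) = 52.31 mm²); the r=7 cylinder at (9.5, 14.5) gives a regular 6-gon of circumradius 7 (constant along its height) (area = (6/2)·7.000²·sin(360°/6) = 127.31 mm²); Taking the first minus the rest: starting from the r=4.5 sphere (52.31 mm²), the r=7 cylinder at (9.5, 14.5) misses the remaining region (no effect) — area = 52.31 mm²; (rotated 65° about Z; rotation is an isometry so areas/perimeters/island counts are preserved). So its area = 52.31 mm². Layer 5 (z = 1.6): the r=4.5 sphere slices to a regular 6-gon of circumradius 3.441 (√(r²−h²) with h=2.9 from center) (area = (6/2)·3.441²·sin(360°/6) = 30.76 mm²); the r=7 cylinder at (9.5, 14.5) contributes a regular 6-gon of circumradius 7 (area = (6/2)·7.000²·sin(360°/6) = 127.31 mm²); Taking the first minus the rest: starting from the r=4.5 sphere (30.76 mm²), the r=7 cylinder at (9.5, 14.5) misses the remaining region (no effect) — area = 30.76 mm²; (whole slice rotated 65° about Z — lengths, areas and connectivity unchanged). So its area = 30.76 mm². Layer 13 is larger (52.31 vs 30.76 mm²).

layer 13 (z = 4.16 mm)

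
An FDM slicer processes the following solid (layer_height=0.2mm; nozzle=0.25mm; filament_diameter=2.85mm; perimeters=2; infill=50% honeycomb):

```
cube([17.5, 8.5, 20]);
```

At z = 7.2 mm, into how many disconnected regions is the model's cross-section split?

1

At z = 7.2 mm: the cube (footprint 17.5×8.5) is included at this height. The result has 1 disconnected region.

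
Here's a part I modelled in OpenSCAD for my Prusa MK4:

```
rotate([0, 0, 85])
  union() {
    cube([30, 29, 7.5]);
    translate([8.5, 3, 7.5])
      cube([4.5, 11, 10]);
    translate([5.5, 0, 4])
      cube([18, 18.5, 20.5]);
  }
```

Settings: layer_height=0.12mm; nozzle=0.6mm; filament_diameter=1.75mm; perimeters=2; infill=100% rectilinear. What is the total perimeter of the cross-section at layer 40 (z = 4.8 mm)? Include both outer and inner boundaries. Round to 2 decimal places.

At z = 4.8 mm: the 30×29 cube contributes its full rectangle (perimeter 118.00 mm); the cube at (8.5, 3) is not intersected at this z (z outside [7.5, 17.5]); the cube at (5.5, 0) is present — its section is the full 18×18.5 rectangle (perimeter 73.00 mm); Merging all regions: the 18×18.5 cube at (5.5, 0) lies entirely inside the 30×29 cube, so the union is just the 30×29 cube — boundary = 118.00 mm; (whole slice rotated 85° about Z — lengths, areas and connectivity unchanged). Overall, the cross-section is a single solid region. Total boundary length (outer) = 118.00 mm.

118.00 mm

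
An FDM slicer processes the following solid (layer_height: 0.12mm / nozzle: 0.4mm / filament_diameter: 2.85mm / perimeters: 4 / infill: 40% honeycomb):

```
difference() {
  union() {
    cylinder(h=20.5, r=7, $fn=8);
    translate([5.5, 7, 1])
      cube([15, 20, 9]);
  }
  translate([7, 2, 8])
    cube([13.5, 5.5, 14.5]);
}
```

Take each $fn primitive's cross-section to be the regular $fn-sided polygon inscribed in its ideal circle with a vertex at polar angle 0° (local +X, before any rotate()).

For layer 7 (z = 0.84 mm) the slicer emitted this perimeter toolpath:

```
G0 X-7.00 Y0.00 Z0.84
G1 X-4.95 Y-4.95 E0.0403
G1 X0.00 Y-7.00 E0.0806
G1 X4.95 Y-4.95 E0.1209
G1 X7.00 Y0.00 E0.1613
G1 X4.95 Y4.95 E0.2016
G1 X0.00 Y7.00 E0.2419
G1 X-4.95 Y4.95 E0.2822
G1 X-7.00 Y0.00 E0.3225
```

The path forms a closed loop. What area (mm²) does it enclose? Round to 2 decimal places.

Apply the shoelace formula to the sequence of (X, Y) vertices; enclosed area = 138.60 mm².

138.60 mm²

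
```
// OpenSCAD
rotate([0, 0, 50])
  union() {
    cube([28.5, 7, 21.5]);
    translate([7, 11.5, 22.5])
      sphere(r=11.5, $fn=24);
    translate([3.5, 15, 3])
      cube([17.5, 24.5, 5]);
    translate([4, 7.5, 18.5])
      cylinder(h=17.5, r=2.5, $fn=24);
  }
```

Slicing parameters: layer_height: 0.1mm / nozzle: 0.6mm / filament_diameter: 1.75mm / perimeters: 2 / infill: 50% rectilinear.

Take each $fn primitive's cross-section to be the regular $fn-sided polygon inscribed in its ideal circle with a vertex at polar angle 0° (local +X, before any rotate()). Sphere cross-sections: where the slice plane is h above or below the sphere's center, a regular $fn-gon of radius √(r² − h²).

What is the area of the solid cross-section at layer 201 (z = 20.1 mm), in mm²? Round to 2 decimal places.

At z = 20.1 mm: the 28.5×7 cube contributes its full rectangle (area 199.50 mm²); the r=11.5 sphere at (7, 11.5) contributes a regular 24-gon of circumradius √(11.5²−2.4²) = 11.247 (area = (24/2)·11.247²·sin(360°/24) = 392.86 mm²); the cube at (3.5, 15) is absent (z outside [3, 8]); the cylinder at (4, 7.5): section is a regular 24-gon, circumradius r=2.5 (area = (24/2)·2.500²·sin(360°/24) = 19.41 mm²); Combining (union): the regions partially overlap — summed areas 611.77 mm² minus the doubly-counted overlap 110.01 mm² gives 501.76 mm² — area = 501.76 mm²; (whole slice rotated 50° about Z — lengths, areas and connectivity unchanged). Overall, the cross-section is a single solid region. Net area = 501.76 mm².

501.76 mm²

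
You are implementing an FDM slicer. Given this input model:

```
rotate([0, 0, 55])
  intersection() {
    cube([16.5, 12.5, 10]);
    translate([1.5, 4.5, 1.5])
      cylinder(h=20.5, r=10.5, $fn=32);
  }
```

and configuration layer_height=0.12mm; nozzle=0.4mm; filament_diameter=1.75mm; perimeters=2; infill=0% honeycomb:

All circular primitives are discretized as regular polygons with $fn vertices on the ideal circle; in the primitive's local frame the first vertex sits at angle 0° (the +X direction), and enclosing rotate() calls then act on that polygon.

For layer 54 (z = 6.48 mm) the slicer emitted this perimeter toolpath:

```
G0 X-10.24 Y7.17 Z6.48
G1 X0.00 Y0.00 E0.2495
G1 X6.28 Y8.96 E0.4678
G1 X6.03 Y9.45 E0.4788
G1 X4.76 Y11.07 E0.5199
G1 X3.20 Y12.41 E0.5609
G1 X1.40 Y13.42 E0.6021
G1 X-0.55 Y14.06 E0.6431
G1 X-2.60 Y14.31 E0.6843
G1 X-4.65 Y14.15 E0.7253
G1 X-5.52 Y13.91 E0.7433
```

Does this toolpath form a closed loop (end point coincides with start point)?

Start point (G0): (-10.24, 7.17). End point (last G1): the path does not return to the start — open.

no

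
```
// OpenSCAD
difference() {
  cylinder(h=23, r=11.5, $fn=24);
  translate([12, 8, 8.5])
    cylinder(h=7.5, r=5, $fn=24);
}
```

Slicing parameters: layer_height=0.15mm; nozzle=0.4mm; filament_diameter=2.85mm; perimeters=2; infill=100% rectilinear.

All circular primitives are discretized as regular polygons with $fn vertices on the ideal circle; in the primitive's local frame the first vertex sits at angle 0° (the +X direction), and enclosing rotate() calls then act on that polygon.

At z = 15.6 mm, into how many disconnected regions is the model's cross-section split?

At z = 15.6 mm: the r=11.5 cylinder gives a regular 24-gon of circumradius 11.5 (constant along its height); the r=5 cylinder at (12, 8) gives a regular 24-gon of circumradius 5 (constant along its height); Subtracting the remaining from the first: starting from the r=11.5 cylinder, the r=5 cylinder at (12, 8) partially overlaps it — only the 9.48 mm² overlap (of its 77.65 mm²) is removed, clipping the outline — 1 connected region. The result has 1 disconnected region.

1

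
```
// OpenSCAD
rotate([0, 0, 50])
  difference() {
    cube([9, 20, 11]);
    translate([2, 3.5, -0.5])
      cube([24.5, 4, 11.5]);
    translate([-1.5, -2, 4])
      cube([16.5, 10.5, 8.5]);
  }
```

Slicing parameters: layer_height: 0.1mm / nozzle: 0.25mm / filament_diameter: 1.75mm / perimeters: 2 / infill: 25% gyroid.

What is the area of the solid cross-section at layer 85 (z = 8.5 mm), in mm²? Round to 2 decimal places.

At z = 8.5 mm: the 9×20 cube contributes its full rectangle (area 180.00 mm²); the cube at (2, 3.5) (footprint 24.5×4) is included at this height (area 98.00 mm²); the cube at (-1.5, -2) (footprint 16.5×10.5) is included at this height (area 173.25 mm²); After the difference (first − rest): starting from the 9×20 cube (180.00 mm²), the 24.5×4 cube at (2, 3.5) partially overlaps it — only the 28.00 mm² overlap (of its 98.00 mm²) is removed, clipping the outline; the 16.5×10.5 cube at (-1.5, -2) partially overlaps it — only the 48.50 mm² overlap (of its 173.25 mm²) is removed, clipping the outline — area = 103.50 mm²; (rotated 50° about Z; rotation is an isometry so areas/perimeters/island counts are preserved). Overall, the cross-section is a single solid region. Net area = 103.50 mm².

103.50 mm²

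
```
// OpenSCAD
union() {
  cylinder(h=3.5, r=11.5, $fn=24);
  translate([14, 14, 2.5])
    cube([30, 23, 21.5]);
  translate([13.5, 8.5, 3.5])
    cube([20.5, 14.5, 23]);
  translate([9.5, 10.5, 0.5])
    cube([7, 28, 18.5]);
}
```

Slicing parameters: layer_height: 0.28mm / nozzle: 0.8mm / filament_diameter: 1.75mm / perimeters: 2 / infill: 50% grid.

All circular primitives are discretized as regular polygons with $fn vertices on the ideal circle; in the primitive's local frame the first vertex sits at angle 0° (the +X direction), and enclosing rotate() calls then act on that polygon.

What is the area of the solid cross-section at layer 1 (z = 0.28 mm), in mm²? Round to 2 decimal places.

At z = 0.28 mm: the cylinder: section is a regular 24-gon, circumradius r=11.5 (area = (24/2)·11.500²·sin(360°/24) = 410.75 mm²); the cube at (14, 14) is not intersected at this z (z outside [2.5, 24]); the cube at (13.5, 8.5) is not intersected at this z (z outside [3.5, 26.5]); the cube at (9.5, 10.5) does not reach this height (z outside [0.5, 19]); Merging all regions: only the r=11.5 cylinder is present, so the union is just that shape — area = 410.75 mm². Overall, the cross-section is a single solid region. Net area = 410.75 mm².

410.75 mm²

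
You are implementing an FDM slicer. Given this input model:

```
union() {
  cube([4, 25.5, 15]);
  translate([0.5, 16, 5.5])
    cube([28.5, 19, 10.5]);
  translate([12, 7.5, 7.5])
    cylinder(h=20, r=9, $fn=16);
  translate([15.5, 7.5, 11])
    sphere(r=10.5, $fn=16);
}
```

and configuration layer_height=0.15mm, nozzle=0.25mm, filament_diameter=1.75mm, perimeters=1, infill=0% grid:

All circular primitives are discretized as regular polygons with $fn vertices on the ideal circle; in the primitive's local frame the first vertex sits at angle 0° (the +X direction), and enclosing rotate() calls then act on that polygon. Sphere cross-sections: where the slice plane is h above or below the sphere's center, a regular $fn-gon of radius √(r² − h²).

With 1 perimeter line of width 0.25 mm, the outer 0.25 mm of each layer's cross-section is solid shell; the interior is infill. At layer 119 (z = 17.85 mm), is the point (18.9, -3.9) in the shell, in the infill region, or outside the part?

At z = 17.85 mm: the cube is absent (z outside [0, 15]); the cube at (0.5, 16) is absent (z outside [5.5, 16]); the r=9 cylinder at (12, 7.5) contributes a regular 16-gon of circumradius 9; the sphere at (15.5, 7.5): section is a regular 16-gon, circumradius = √(r²−h²) = √(10.5²−6.85²) = 7.958; Merging all regions: the regions partially overlap (shared area 160.15 mm²), so overlapping operands fuse into one piece — 1 connected region. Overall, the cross-section is a single solid region. The nearest boundary edge runs (18.55, 0.15)→(16.18, -0.32); distance from the point to it = 4.04 mm. The point is not inside any of the regions above, so it lies outside the cross-section (4.04 mm from the nearest boundary).

outside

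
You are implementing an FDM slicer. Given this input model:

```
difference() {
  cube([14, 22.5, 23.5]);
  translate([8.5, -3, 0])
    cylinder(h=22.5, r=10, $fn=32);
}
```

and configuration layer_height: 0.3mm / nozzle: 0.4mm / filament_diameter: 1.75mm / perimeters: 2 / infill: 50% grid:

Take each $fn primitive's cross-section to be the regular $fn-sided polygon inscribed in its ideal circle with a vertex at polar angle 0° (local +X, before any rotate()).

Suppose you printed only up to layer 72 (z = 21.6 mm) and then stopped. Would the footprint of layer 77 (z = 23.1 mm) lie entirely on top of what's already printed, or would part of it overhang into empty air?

part overhangs

Compare the two slices. At z = 21.6: the cube is present — its section is the full 14×22.5 rectangle (area 315.00 mm²); the r=10 cylinder at (8.5, -3) contributes a regular 32-gon of circumradius 10 (area = (32/2)·10.000²·sin(360°/32) = 312.14 mm²); After the difference (first − rest): starting from the 14×22.5 cube (315.00 mm²), the r=10 cylinder at (8.5, -3) partially overlaps it — only the 82.76 mm² overlap (of its 312.14 mm²) is removed, clipping the outline — area = 232.24 mm². At z = 23.1: the cube is present — its section is the full 14×22.5 rectangle (area 315.00 mm²); the cylinder at (8.5, -3) does not reach this height (z outside [0, 22.5]); Taking the first minus the rest: none of the subtracted shapes is present at this height, so the 14×22.5 cube is unchanged — area = 315.00 mm². Checking containment: at z = 23.1 the cross-section extends beyond the z = 21.6 cross-section by about 82.76 mm².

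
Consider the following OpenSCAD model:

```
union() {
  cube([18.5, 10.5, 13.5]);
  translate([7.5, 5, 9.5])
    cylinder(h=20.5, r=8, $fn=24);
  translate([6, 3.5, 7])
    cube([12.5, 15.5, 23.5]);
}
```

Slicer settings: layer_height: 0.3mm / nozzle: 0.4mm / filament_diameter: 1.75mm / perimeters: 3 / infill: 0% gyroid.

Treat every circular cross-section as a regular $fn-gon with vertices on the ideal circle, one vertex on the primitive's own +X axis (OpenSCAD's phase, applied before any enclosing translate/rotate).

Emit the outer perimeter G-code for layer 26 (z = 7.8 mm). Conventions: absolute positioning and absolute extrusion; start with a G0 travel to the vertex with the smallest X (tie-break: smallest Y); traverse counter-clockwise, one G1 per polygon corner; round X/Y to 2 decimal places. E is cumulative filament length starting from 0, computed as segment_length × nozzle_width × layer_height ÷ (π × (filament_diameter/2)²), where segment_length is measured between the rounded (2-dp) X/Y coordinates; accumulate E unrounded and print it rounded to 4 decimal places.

At z = 7.8 mm: the cube (footprint 18.5×10.5) is included at this height; the cylinder at (7.5, 5) is not intersected at this z (z outside [9.5, 30]); the cube at (6, 3.5) (footprint 12.5×15.5) is included at this height; Taking the union: the regions partially overlap (shared area 87.50 mm²), so overlapping operands fuse into one piece — 1 connected region. The outline is a single polygon with 6 vertices. Extrusion per mm of travel: 0.4 × 0.3 / (π × 0.875²) = 0.049890. Accumulating E over each segment gives final E = 3.7418.

G0 X0.00 Y0.00 Z7.80
G1 X18.50 Y0.00 E0.9230
G1 X18.50 Y19.00 E1.8709
G1 X6.00 Y19.00 E2.4945
G1 X6.00 Y10.50 E2.9186
G1 X0.00 Y10.50 E3.2179
G1 X0.00 Y0.00 E3.7418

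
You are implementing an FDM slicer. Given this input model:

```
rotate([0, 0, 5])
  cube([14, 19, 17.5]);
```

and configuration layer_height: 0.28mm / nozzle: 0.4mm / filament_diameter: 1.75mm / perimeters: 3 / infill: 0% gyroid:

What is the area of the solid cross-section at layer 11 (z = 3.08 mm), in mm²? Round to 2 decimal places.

266.00 mm²

At z = 3.08 mm: the cube is present — its section is the full 14×19 rectangle (area 266.00 mm²); (whole slice rotated 5° about Z — lengths, areas and connectivity unchanged). Overall, the cross-section is a single solid region. Net area = 266.00 mm².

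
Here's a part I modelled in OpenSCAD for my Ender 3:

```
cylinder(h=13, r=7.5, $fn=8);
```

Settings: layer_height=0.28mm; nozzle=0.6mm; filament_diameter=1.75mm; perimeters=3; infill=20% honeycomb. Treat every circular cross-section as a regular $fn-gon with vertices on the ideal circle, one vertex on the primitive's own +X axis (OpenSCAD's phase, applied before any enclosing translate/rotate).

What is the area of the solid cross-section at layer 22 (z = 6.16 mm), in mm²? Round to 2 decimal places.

159.10 mm²

At z = 6.16 mm: the r=7.5 cylinder gives a regular 8-gon of circumradius 7.5 (constant along its height) (area = (8/2)·7.500²·sin(360°/8) = 159.10 mm²). Overall, the cross-section is a single solid region. Net area = 159.10 mm².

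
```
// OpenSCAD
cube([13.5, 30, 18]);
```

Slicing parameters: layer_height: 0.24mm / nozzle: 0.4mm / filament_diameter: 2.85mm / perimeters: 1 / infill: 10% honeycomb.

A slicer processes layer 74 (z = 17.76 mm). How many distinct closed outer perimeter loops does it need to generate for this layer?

At z = 17.76 mm: the cube is present — its section is the full 13.5×30 rectangle. The result has 1 disconnected region.

1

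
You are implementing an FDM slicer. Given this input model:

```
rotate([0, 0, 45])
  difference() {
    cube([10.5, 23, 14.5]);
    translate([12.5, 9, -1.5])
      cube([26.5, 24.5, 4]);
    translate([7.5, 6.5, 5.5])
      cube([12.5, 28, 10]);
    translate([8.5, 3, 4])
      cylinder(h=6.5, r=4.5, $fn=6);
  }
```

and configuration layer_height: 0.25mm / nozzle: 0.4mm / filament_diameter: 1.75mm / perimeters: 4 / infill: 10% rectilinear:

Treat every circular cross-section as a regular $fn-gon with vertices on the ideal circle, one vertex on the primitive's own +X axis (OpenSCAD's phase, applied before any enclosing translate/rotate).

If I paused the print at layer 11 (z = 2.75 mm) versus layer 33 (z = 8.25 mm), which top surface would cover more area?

layer 11 (z = 2.75 mm)

Layer 11 (z = 2.75): the 10.5×23 cube contributes its full rectangle (area 241.50 mm²); the cube at (12.5, 9) does not reach this height (z outside [-1.5, 2.5]); the cube at (7.5, 6.5) is absent (z outside [5.5, 15.5]); the cylinder at (8.5, 3) is not intersected at this z (z outside [4, 10.5]); Taking the first minus the rest: none of the subtracted shapes is present at this height, so the 10.5×23 cube is unchanged — area = 241.50 mm²; (whole slice rotated 45° about Z — lengths, areas and connectivity unchanged). So its area = 241.50 mm². Layer 33 (z = 8.25): the cube is present — its section is the full 10.5×23 rectangle (area 241.50 mm²); the cube at (12.5, 9) is absent (z outside [-1.5, 2.5]); the 12.5×28 cube at (7.5, 6.5) contributes its full rectangle (area 350.00 mm²); the cylinder at (8.5, 3): section is a regular 6-gon, circumradius r=4.5 (area = (6/2)·4.500²·sin(360°/6) = 52.61 mm²); Taking the first minus the rest: starting from the 10.5×23 cube (241.50 mm²), the 12.5×28 cube at (7.5, 6.5) partially overlaps it — only the 49.50 mm² overlap (of its 350.00 mm²) is removed, clipping the outline; the r=4.5 cylinder at (8.5, 3) partially overlaps it — only the 36.66 mm² overlap (of its 52.61 mm²) is removed, clipping the outline — area = 155.34 mm²; (whole slice rotated 45° about Z — lengths, areas and connectivity unchanged). So its area = 155.34 mm². Layer 11 is larger (241.50 vs 155.34 mm²).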